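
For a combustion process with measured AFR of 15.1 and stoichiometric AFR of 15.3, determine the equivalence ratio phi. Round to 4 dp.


phi = AFR_stoich / AFR_actual
phi = 15.3 / 15.1 = 1.0132


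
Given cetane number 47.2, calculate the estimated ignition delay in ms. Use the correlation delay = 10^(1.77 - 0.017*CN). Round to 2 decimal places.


delay = 10^(1.77 - 0.017*CN)
Exponent = 1.77 - 0.017*47.2 = 0.9676
delay = 10^0.9676 = 9.28 ms


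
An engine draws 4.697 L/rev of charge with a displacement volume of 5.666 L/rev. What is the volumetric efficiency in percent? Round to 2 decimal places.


eta_v = (V_actual / V_disp) * 100
Ratio = 4.697 / 5.666 = 0.8290
eta_v = 0.8290 * 100 = 82.90%


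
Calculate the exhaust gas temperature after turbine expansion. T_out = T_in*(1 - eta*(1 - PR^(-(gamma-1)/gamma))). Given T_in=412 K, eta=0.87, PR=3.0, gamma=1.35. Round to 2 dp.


T_out = T_in * (1 - eta * (1 - PR^(-(gamma-1)/gamma)))
Exponent = -(1.35-1)/1.35 = -0.25925926
PR^exp = 3.0^(-0.25925926) = 0.75214556
Factor = 1 - 0.87*(1 - 0.75214556) = 0.78436664
T_out = 412 * 0.78436664 = 323.16 K


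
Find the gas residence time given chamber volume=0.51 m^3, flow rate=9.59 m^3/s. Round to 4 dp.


tau = V / Q_flow
tau = 0.51 / 9.59 = 0.0532 s


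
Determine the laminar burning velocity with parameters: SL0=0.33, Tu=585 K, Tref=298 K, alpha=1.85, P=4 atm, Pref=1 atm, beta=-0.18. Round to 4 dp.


SL = SL0 * (Tu/Tref)^alpha * (P/Pref)^beta
T ratio = 585/298 = 1.96308725
(T ratio)^alpha = 1.96308725^1.85 = 3.482878
(P/Pref)^beta = 4^(-0.18) = 0.779165
SL = 0.33 * 3.482878 * 0.779165 = 0.8955 m/s


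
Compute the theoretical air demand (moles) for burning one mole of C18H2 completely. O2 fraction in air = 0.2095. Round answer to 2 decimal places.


Balanced combustion: C18H2 + 18.5 O2 -> 18 CO2 + 1 H2O
O2 needed = C + H/4 = 18 + 2/4 = 18.50 moles
Air moles = O2 / 0.2095 = 18.50 / 0.2095 = 88.31 moles air


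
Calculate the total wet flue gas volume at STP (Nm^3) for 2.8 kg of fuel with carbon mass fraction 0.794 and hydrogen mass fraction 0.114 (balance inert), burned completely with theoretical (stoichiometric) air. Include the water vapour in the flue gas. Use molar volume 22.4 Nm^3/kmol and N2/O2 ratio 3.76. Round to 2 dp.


Per kg fuel: CO2 = (C/12 kmol)*22.4 = (0.794/12)*22.4 = 1.48213 Nm^3
Per kg fuel: H2O = (H/2 kmol)*22.4 = (0.114/2)*22.4 = 1.27680 Nm^3
O2 needed per kg fuel = C/12 + H/4 = 0.794/12 + 0.114/4 = 0.09466667 kmol
Per kg fuel: N2 = O2*3.76*22.4 = 0.09466667*3.76*22.4 = 7.97321 Nm^3
Total per kg = 1.48213 + 1.27680 + 7.97321 = 10.73214 Nm^3
Total = 10.73214 * 2.8 = 30.05 Nm^3


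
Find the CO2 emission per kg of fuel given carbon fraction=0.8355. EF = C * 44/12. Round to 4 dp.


EF = C_frac * (M_CO2 / M_C)
EF = 0.8355 * (44/12)
EF = 0.8355 * 3.666667 = 3.0635 kg_CO2/kg_fuel


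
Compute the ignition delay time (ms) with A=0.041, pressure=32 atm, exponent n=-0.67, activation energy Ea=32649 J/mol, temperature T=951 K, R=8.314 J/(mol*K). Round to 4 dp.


tau = A * P^n * exp(Ea/(R*T))
P^n = 32^(-0.67) = 0.09807301
Ea/(R*T) = 32649/(8.314*951) = 4.129328
exp(Ea/(R*T)) = 62.136133
tau = 0.041 * 0.09807301 * 62.136133 = 0.2498 ms


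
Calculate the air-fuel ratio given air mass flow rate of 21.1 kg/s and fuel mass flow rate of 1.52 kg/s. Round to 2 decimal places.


AFR = m_air / m_fuel
AFR = 21.1 / 1.52 = 13.88


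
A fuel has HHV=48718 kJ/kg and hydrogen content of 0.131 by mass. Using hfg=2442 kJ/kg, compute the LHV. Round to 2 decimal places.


LHV = HHV - hfg * 9 * H
Water correction = 2442 * 9 * 0.131 = 2879.118 kJ/kg
LHV = 48718 - 2879.118 = 45838.88 kJ/kg


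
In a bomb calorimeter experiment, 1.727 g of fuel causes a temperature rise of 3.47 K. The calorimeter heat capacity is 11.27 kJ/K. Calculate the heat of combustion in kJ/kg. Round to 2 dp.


Hc = C_cal * delta_T / m_fuel
Q_released = 11.27 * 3.47 = 39.1069 kJ
m_fuel = 1.727 g = 1.727/1000 kg = 0.001727 kg
Hc = 39.1069 / 0.001727 = 22644.41 kJ/kg


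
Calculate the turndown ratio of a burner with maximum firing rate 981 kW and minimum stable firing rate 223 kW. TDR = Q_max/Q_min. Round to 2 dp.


TDR = Q_max / Q_min
TDR = 981 / 223 = 4.40


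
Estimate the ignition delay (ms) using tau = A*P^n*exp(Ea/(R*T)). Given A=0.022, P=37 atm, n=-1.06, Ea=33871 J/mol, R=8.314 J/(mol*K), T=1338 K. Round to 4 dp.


tau = A * P^n * exp(Ea/(R*T))
P^n = 37^(-1.06) = 0.02176237
Ea/(R*T) = 33871/(8.314*1338) = 3.044822
exp(Ea/(R*T)) = 21.006288
tau = 0.022 * 0.02176237 * 21.006288 = 0.0101 ms


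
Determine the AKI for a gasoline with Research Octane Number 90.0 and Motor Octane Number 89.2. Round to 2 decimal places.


AKI = (RON + MON) / 2
AKI = (90.0 + 89.2) / 2
AKI = 179.2 / 2 = 89.60


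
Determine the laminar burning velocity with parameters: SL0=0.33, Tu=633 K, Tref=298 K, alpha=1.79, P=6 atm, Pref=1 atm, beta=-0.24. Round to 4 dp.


SL = SL0 * (Tu/Tref)^alpha * (P/Pref)^beta
T ratio = 633/298 = 2.12416107
(T ratio)^alpha = 2.12416107^1.79 = 3.851816
(P/Pref)^beta = 6^(-0.24) = 0.650495
SL = 0.33 * 3.851816 * 0.650495 = 0.8268 m/s


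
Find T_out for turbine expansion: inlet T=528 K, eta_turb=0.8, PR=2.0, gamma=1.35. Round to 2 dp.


T_out = T_in * (1 - eta * (1 - PR^(-(gamma-1)/gamma)))
Exponent = -(1.35-1)/1.35 = -0.25925926
PR^exp = 2.0^(-0.25925926) = 0.83551680
Factor = 1 - 0.8*(1 - 0.83551680) = 0.86841344
T_out = 528 * 0.86841344 = 458.52 K


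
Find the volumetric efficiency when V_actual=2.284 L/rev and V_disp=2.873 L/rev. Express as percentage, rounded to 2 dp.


eta_v = (V_actual / V_disp) * 100
Ratio = 2.284 / 2.873 = 0.7950
eta_v = 0.7950 * 100 = 79.50%


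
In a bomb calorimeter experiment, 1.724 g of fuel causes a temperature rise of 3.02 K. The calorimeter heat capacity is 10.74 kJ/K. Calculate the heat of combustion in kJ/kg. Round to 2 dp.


Hc = C_cal * delta_T / m_fuel
Q_released = 10.74 * 3.02 = 32.4348 kJ
m_fuel = 1.724 g = 1.724/1000 kg = 0.001724 kg
Hc = 32.4348 / 0.001724 = 18813.69 kJ/kg


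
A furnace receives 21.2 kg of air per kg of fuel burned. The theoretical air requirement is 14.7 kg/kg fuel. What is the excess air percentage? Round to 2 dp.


Excess air = actual - stoichiometric = 21.2 - 14.7 = 6.50 kg/kg fuel
Excess air % = (excess / stoich) * 100 = (6.50 / 14.7) * 100 = 44.22%


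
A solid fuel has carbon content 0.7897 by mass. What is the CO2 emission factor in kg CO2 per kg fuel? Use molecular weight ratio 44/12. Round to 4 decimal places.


EF = C_frac * (M_CO2 / M_C)
EF = 0.7897 * (44/12)
EF = 0.7897 * 3.666667 = 2.8956 kg_CO2/kg_fuel


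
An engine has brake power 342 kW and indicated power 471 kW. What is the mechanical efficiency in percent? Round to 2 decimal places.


eta_mech = (BP / IP) * 100
Ratio = 342 / 471 = 0.7261
eta_mech = 0.7261 * 100 = 72.61%


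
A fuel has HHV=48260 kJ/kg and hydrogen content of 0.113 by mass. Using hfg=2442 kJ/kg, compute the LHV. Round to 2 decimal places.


LHV = HHV - hfg * 9 * H
Water correction = 2442 * 9 * 0.113 = 2483.514 kJ/kg
LHV = 48260 - 2483.514 = 45776.49 kJ/kg


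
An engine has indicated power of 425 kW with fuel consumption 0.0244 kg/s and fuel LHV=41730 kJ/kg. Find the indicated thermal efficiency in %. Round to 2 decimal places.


eta_ith = (IP / (mf * LHV)) * 100
Denominator = 0.0244 * 41730 = 1018.2120 kW
eta_ith = (425 / 1018.2120) * 100 = 41.74%


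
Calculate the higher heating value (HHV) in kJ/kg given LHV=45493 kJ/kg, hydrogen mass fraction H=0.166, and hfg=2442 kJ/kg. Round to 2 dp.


HHV = LHV + hfg * 9 * H
Water addition = 2442 * 9 * 0.166 = 3648.348 kJ/kg
HHV = 45493 + 3648.348 = 49141.35 kJ/kg


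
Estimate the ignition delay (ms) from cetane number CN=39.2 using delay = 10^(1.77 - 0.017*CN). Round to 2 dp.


delay = 10^(1.77 - 0.017*CN)
Exponent = 1.77 - 0.017*39.2 = 1.1036
delay = 10^1.1036 = 12.69 ms


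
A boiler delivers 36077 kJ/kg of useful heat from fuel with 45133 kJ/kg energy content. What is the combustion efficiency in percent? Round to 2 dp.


Efficiency = (Q_useful / Q_fuel) * 100
Efficiency = (36077 / 45133) * 100
Efficiency = 0.7993 * 100 = 79.93%


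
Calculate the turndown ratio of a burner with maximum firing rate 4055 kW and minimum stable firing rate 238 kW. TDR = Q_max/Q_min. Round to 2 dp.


TDR = Q_max / Q_min
TDR = 4055 / 238 = 17.04


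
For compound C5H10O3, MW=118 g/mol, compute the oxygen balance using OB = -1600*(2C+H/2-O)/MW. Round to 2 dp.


OB = -1600 * (2C + H/2 - O) / MW
Inner = 2*5 + 10/2 - 3 = 12.00
OB = -1600 * 12.00 / 118 = -162.71%


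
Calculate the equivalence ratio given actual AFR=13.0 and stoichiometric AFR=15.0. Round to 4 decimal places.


phi = AFR_stoich / AFR_actual
phi = 15.0 / 13.0 = 1.1538


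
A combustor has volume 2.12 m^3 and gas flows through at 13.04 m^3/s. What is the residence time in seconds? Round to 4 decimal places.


tau = V / Q_flow
tau = 2.12 / 13.04 = 0.1626 s


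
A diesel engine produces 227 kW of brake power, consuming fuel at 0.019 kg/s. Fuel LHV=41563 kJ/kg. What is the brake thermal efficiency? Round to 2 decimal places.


eta_BTE = (BP / (mf * LHV)) * 100
Denominator = 0.019 * 41563 = 789.6970 kW
eta_BTE = (227 / 789.6970) * 100 = 28.75%


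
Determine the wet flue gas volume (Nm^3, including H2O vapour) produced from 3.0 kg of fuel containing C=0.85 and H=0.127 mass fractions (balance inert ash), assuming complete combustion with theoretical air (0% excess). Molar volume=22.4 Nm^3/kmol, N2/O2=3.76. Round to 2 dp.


Per kg fuel: CO2 = (C/12 kmol)*22.4 = (0.85/12)*22.4 = 1.58667 Nm^3
Per kg fuel: H2O = (H/2 kmol)*22.4 = (0.127/2)*22.4 = 1.42240 Nm^3
O2 needed per kg fuel = C/12 + H/4 = 0.85/12 + 0.127/4 = 0.10258333 kmol
Per kg fuel: N2 = O2*3.76*22.4 = 0.10258333*3.76*22.4 = 8.63998 Nm^3
Total per kg = 1.58667 + 1.42240 + 8.63998 = 11.64905 Nm^3
Total = 11.64905 * 3.0 = 34.95 Nm^3


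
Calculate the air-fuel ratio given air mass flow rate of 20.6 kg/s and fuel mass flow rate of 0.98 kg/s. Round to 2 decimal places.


AFR = m_air / m_fuel
AFR = 20.6 / 0.98 = 21.02


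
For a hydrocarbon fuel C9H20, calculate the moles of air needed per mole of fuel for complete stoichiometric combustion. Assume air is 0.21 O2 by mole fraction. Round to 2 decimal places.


Balanced combustion: C9H20 + 14 O2 -> 9 CO2 + 10 H2O
O2 needed = C + H/4 = 9 + 20/4 = 14.00 moles
Air moles = O2 / 0.21 = 14.00 / 0.21 = 66.67 moles air


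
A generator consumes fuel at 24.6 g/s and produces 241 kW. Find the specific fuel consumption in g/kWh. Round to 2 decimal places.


SFC = (mf / BP) * 3600
Rate = 24.6 / 241 = 0.102075 g/(s*kW)
SFC = 0.102075 * 3600 = 367.47 g/kWh


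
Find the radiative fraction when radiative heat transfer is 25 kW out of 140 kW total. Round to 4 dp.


f_rad = Q_rad / Q_total
f_rad = 25 / 140 = 0.1786


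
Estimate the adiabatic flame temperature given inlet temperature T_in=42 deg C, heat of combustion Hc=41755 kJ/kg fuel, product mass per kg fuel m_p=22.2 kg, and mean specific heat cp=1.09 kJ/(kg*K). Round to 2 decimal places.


T_ad = T_in + Hc / (m_p * cp)
Denominator = 22.2 * 1.09 = 24.1980
Temperature rise = 41755 / 24.1980 = 1725.56 K
T_ad = 42 + 1725.56 = 1767.56 deg C


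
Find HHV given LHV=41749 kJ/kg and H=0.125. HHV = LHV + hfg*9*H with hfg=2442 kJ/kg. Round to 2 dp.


HHV = LHV + hfg * 9 * H
Water addition = 2442 * 9 * 0.125 = 2747.250 kJ/kg
HHV = 41749 + 2747.250 = 44496.25 kJ/kg


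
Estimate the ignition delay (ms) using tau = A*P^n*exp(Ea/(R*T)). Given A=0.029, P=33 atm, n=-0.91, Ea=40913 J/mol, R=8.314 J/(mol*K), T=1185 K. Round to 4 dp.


tau = A * P^n * exp(Ea/(R*T))
P^n = 33^(-0.91) = 0.04150996
Ea/(R*T) = 40913/(8.314*1185) = 4.152723
exp(Ea/(R*T)) = 63.606962
tau = 0.029 * 0.04150996 * 63.606962 = 0.0766 ms


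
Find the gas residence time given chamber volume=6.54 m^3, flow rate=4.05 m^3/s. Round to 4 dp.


tau = V / Q_flow
tau = 6.54 / 4.05 = 1.6148 s


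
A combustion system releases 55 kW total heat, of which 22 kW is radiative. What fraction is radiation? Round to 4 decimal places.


f_rad = Q_rad / Q_total
f_rad = 22 / 55 = 0.4000


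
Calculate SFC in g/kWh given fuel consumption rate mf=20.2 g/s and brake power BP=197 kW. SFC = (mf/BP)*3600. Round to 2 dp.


SFC = (mf / BP) * 3600
Rate = 20.2 / 197 = 0.102538 g/(s*kW)
SFC = 0.102538 * 3600 = 369.14 g/kWh


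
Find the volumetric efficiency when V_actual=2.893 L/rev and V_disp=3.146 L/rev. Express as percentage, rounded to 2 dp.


eta_v = (V_actual / V_disp) * 100
Ratio = 2.893 / 3.146 = 0.9196
eta_v = 0.9196 * 100 = 91.96%


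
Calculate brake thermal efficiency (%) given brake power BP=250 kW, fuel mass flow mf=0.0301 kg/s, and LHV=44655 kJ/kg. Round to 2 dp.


eta_BTE = (BP / (mf * LHV)) * 100
Denominator = 0.0301 * 44655 = 1344.1155 kW
eta_BTE = (250 / 1344.1155) * 100 = 18.60%


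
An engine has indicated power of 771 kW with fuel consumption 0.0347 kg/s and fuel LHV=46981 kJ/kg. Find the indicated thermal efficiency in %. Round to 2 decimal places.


eta_ith = (IP / (mf * LHV)) * 100
Denominator = 0.0347 * 46981 = 1630.2407 kW
eta_ith = (771 / 1630.2407) * 100 = 47.29%


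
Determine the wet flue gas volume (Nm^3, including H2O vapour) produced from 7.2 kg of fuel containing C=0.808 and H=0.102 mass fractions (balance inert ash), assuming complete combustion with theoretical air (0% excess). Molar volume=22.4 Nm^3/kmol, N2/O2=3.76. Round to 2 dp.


Per kg fuel: CO2 = (C/12 kmol)*22.4 = (0.808/12)*22.4 = 1.50827 Nm^3
Per kg fuel: H2O = (H/2 kmol)*22.4 = (0.102/2)*22.4 = 1.14240 Nm^3
O2 needed per kg fuel = C/12 + H/4 = 0.808/12 + 0.102/4 = 0.09283333 kmol
Per kg fuel: N2 = O2*3.76*22.4 = 0.09283333*3.76*22.4 = 7.81879 Nm^3
Total per kg = 1.50827 + 1.14240 + 7.81879 = 10.46946 Nm^3
Total = 10.46946 * 7.2 = 75.38 Nm^3


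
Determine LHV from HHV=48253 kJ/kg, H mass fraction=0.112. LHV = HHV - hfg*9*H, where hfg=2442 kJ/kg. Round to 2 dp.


LHV = HHV - hfg * 9 * H
Water correction = 2442 * 9 * 0.112 = 2461.536 kJ/kg
LHV = 48253 - 2461.536 = 45791.46 kJ/kg


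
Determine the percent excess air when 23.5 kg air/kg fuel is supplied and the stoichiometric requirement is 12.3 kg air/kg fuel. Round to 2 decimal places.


Excess air = actual - stoichiometric = 23.5 - 12.3 = 11.20 kg/kg fuel
Excess air % = (excess / stoich) * 100 = (11.20 / 12.3) * 100 = 91.06%


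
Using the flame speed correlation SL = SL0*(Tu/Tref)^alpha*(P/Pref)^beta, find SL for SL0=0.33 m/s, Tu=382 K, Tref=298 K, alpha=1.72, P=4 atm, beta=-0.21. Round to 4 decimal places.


SL = SL0 * (Tu/Tref)^alpha * (P/Pref)^beta
T ratio = 382/298 = 1.28187919
(T ratio)^alpha = 1.28187919^1.72 = 1.532841
(P/Pref)^beta = 4^(-0.21) = 0.747425
SL = 0.33 * 1.532841 * 0.747425 = 0.3781 m/s


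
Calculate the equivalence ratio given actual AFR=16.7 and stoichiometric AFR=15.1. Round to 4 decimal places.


phi = AFR_stoich / AFR_actual
phi = 15.1 / 16.7 = 0.9042


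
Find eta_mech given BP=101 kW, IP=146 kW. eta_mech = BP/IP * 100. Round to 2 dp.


eta_mech = (BP / IP) * 100
Ratio = 101 / 146 = 0.6918
eta_mech = 0.6918 * 100 = 69.18%


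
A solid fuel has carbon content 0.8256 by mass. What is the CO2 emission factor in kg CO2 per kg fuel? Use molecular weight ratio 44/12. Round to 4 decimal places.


EF = C_frac * (M_CO2 / M_C)
EF = 0.8256 * (44/12)
EF = 0.8256 * 3.666667 = 3.0272 kg_CO2/kg_fuel


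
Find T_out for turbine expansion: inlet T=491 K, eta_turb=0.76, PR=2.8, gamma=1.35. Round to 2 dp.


T_out = T_in * (1 - eta * (1 - PR^(-(gamma-1)/gamma)))
Exponent = -(1.35-1)/1.35 = -0.25925926
PR^exp = 2.8^(-0.25925926) = 0.76572026
Factor = 1 - 0.76*(1 - 0.76572026) = 0.82194740
T_out = 491 * 0.82194740 = 403.58 K


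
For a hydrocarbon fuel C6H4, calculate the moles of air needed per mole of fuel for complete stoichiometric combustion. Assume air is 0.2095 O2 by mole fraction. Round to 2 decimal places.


Balanced combustion: C6H4 + 7 O2 -> 6 CO2 + 2 H2O
O2 needed = C + H/4 = 6 + 4/4 = 7.00 moles
Air moles = O2 / 0.2095 = 7.00 / 0.2095 = 33.41 moles air


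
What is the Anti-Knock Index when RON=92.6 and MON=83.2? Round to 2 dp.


AKI = (RON + MON) / 2
AKI = (92.6 + 83.2) / 2
AKI = 175.8 / 2 = 87.90


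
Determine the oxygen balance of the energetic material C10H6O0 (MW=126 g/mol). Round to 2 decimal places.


OB = -1600 * (2C + H/2 - O) / MW
Inner = 2*10 + 6/2 - 0 = 23.00
OB = -1600 * 23.00 / 126 = -292.06%


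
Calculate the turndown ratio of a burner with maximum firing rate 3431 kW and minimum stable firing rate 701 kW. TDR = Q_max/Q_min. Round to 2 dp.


TDR = Q_max / Q_min
TDR = 3431 / 701 = 4.89


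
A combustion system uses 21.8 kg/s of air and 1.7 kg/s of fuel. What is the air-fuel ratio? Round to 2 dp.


AFR = m_air / m_fuel
AFR = 21.8 / 1.7 = 12.82


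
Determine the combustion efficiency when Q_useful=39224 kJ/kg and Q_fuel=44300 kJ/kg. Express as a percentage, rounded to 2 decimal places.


Efficiency = (Q_useful / Q_fuel) * 100
Efficiency = (39224 / 44300) * 100
Efficiency = 0.8854 * 100 = 88.54%


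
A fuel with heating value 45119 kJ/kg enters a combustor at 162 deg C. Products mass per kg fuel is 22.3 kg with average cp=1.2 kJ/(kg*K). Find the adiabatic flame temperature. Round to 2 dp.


T_ad = T_in + Hc / (m_p * cp)
Denominator = 22.3 * 1.2 = 26.7600
Temperature rise = 45119 / 26.7600 = 1686.06 K
T_ad = 162 + 1686.06 = 1848.06 deg C


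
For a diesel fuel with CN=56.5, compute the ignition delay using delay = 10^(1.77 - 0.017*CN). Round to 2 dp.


delay = 10^(1.77 - 0.017*CN)
Exponent = 1.77 - 0.017*56.5 = 0.8095
delay = 10^0.8095 = 6.45 ms


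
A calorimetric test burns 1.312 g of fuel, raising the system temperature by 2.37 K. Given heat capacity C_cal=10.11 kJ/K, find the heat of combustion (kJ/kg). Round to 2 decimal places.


Hc = C_cal * delta_T / m_fuel
Q_released = 10.11 * 2.37 = 23.9607 kJ
m_fuel = 1.312 g = 1.312/1000 kg = 0.001312 kg
Hc = 23.9607 / 0.001312 = 18262.73 kJ/kg


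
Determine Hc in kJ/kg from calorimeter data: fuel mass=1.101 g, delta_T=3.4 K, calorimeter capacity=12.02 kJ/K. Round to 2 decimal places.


Hc = C_cal * delta_T / m_fuel
Q_released = 12.02 * 3.4 = 40.8680 kJ
m_fuel = 1.101 g = 1.101/1000 kg = 0.001101 kg
Hc = 40.8680 / 0.001101 = 37118.98 kJ/kg


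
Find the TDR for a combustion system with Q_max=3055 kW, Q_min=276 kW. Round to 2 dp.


TDR = Q_max / Q_min
TDR = 3055 / 276 = 11.07


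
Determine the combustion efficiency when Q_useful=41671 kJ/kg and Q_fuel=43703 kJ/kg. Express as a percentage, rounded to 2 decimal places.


Efficiency = (Q_useful / Q_fuel) * 100
Efficiency = (41671 / 43703) * 100
Efficiency = 0.9535 * 100 = 95.35%


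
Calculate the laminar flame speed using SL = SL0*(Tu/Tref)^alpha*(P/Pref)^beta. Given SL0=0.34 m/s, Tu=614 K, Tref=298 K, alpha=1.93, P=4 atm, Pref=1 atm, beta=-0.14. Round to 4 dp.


SL = SL0 * (Tu/Tref)^alpha * (P/Pref)^beta
T ratio = 614/298 = 2.06040268
(T ratio)^alpha = 2.06040268^1.93 = 4.035781
(P/Pref)^beta = 4^(-0.14) = 0.823591
SL = 0.34 * 4.035781 * 0.823591 = 1.1301 m/s


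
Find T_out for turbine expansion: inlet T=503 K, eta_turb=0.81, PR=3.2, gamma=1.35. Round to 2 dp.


T_out = T_in * (1 - eta * (1 - PR^(-(gamma-1)/gamma)))
Exponent = -(1.35-1)/1.35 = -0.25925926
PR^exp = 3.2^(-0.25925926) = 0.73966521
Factor = 1 - 0.81*(1 - 0.73966521) = 0.78912882
T_out = 503 * 0.78912882 = 396.93 K


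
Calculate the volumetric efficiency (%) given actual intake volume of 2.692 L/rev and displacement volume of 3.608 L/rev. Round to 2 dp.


eta_v = (V_actual / V_disp) * 100
Ratio = 2.692 / 3.608 = 0.7461
eta_v = 0.7461 * 100 = 74.61%


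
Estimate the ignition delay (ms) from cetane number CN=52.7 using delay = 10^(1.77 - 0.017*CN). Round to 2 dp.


delay = 10^(1.77 - 0.017*CN)
Exponent = 1.77 - 0.017*52.7 = 0.8741
delay = 10^0.8741 = 7.48 ms


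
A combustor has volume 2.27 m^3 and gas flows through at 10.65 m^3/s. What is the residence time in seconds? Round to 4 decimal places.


tau = V / Q_flow
tau = 2.27 / 10.65 = 0.2131 s


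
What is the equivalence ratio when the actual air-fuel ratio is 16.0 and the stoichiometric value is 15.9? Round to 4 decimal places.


phi = AFR_stoich / AFR_actual
phi = 15.9 / 16.0 = 0.9938


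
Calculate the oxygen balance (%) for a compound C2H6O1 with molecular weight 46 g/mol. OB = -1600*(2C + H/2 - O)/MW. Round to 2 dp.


OB = -1600 * (2C + H/2 - O) / MW
Inner = 2*2 + 6/2 - 1 = 6.00
OB = -1600 * 6.00 / 46 = -208.70%


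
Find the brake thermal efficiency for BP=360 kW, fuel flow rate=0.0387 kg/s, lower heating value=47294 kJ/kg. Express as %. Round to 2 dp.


eta_BTE = (BP / (mf * LHV)) * 100
Denominator = 0.0387 * 47294 = 1830.2778 kW
eta_BTE = (360 / 1830.2778) * 100 = 19.67%


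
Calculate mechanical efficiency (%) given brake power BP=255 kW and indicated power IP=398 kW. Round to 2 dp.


eta_mech = (BP / IP) * 100
Ratio = 255 / 398 = 0.6407
eta_mech = 0.6407 * 100 = 64.07%


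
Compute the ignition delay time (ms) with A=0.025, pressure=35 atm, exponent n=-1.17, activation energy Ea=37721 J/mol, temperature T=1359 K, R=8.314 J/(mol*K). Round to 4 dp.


tau = A * P^n * exp(Ea/(R*T))
P^n = 35^(-1.17) = 0.01561135
Ea/(R*T) = 37721/(8.314*1359) = 3.338518
exp(Ea/(R*T)) = 28.177337
tau = 0.025 * 0.01561135 * 28.177337 = 0.0110 ms


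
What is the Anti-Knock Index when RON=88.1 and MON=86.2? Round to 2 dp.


AKI = (RON + MON) / 2
AKI = (88.1 + 86.2) / 2
AKI = 174.3 / 2 = 87.15


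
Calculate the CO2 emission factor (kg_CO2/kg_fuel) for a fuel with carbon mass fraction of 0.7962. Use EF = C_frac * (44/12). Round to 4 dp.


EF = C_frac * (M_CO2 / M_C)
EF = 0.7962 * (44/12)
EF = 0.7962 * 3.666667 = 2.9194 kg_CO2/kg_fuel


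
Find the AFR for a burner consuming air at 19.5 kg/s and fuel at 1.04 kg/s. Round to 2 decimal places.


AFR = m_air / m_fuel
AFR = 19.5 / 1.04 = 18.75


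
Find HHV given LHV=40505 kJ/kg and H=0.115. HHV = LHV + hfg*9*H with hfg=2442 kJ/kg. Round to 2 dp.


HHV = LHV + hfg * 9 * H
Water addition = 2442 * 9 * 0.115 = 2527.470 kJ/kg
HHV = 40505 + 2527.470 = 43032.47 kJ/kg


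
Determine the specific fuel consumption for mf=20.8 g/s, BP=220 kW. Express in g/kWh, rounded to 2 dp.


SFC = (mf / BP) * 3600
Rate = 20.8 / 220 = 0.094545 g/(s*kW)
SFC = 0.094545 * 3600 = 340.36 g/kWh


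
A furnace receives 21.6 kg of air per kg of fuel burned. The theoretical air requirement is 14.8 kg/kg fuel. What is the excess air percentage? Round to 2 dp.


Excess air = actual - stoichiometric = 21.6 - 14.8 = 6.80 kg/kg fuel
Excess air % = (excess / stoich) * 100 = (6.80 / 14.8) * 100 = 45.95%


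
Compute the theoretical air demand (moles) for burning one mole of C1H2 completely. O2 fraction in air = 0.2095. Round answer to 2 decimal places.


Balanced combustion: C1H2 + 1.5 O2 -> 1 CO2 + 1 H2O
O2 needed = C + H/4 = 1 + 2/4 = 1.50 moles
Air moles = O2 / 0.2095 = 1.50 / 0.2095 = 7.16 moles air


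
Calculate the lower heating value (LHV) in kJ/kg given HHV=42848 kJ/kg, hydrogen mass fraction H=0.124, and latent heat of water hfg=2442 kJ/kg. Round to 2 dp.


LHV = HHV - hfg * 9 * H
Water correction = 2442 * 9 * 0.124 = 2725.272 kJ/kg
LHV = 42848 - 2725.272 = 40122.73 kJ/kg


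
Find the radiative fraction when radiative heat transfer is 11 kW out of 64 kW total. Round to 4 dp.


f_rad = Q_rad / Q_total
f_rad = 11 / 64 = 0.1719


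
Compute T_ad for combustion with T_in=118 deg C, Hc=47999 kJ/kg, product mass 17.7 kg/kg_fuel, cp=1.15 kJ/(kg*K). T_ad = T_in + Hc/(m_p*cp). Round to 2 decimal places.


T_ad = T_in + Hc / (m_p * cp)
Denominator = 17.7 * 1.15 = 20.3550
Temperature rise = 47999 / 20.3550 = 2358.09 K
T_ad = 118 + 2358.09 = 2476.09 deg C


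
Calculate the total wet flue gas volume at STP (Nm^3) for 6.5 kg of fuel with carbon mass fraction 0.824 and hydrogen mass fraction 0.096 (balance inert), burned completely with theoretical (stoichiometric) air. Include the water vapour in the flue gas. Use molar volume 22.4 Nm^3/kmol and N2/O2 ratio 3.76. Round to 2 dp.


Per kg fuel: CO2 = (C/12 kmol)*22.4 = (0.824/12)*22.4 = 1.53813 Nm^3
Per kg fuel: H2O = (H/2 kmol)*22.4 = (0.096/2)*22.4 = 1.07520 Nm^3
O2 needed per kg fuel = C/12 + H/4 = 0.824/12 + 0.096/4 = 0.09266667 kmol
Per kg fuel: N2 = O2*3.76*22.4 = 0.09266667*3.76*22.4 = 7.80476 Nm^3
Total per kg = 1.53813 + 1.07520 + 7.80476 = 10.41809 Nm^3
Total = 10.41809 * 6.5 = 67.72 Nm^3


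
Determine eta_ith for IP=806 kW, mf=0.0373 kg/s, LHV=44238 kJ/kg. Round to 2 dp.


eta_ith = (IP / (mf * LHV)) * 100
Denominator = 0.0373 * 44238 = 1650.0774 kW
eta_ith = (806 / 1650.0774) * 100 = 48.85%


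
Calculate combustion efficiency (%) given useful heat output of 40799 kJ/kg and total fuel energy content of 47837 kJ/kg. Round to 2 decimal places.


Efficiency = (Q_useful / Q_fuel) * 100
Efficiency = (40799 / 47837) * 100
Efficiency = 0.8529 * 100 = 85.29%


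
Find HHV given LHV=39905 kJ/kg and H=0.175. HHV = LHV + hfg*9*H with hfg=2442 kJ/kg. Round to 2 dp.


HHV = LHV + hfg * 9 * H
Water addition = 2442 * 9 * 0.175 = 3846.150 kJ/kg
HHV = 39905 + 3846.150 = 43751.15 kJ/kg


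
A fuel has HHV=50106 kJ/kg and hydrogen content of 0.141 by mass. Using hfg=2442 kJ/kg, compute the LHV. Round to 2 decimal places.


LHV = HHV - hfg * 9 * H
Water correction = 2442 * 9 * 0.141 = 3098.898 kJ/kg
LHV = 50106 - 3098.898 = 47007.10 kJ/kg


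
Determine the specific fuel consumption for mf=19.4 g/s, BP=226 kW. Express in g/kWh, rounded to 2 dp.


SFC = (mf / BP) * 3600
Rate = 19.4 / 226 = 0.085841 g/(s*kW)
SFC = 0.085841 * 3600 = 309.03 g/kWh


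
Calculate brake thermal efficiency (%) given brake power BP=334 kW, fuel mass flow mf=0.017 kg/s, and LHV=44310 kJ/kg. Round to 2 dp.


eta_BTE = (BP / (mf * LHV)) * 100
Denominator = 0.017 * 44310 = 753.2700 kW
eta_BTE = (334 / 753.2700) * 100 = 44.34%


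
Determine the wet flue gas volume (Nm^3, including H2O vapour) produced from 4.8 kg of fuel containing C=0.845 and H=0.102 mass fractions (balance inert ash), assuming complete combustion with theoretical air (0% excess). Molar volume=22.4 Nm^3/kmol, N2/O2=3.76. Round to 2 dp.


Per kg fuel: CO2 = (C/12 kmol)*22.4 = (0.845/12)*22.4 = 1.57733 Nm^3
Per kg fuel: H2O = (H/2 kmol)*22.4 = (0.102/2)*22.4 = 1.14240 Nm^3
O2 needed per kg fuel = C/12 + H/4 = 0.845/12 + 0.102/4 = 0.09591667 kmol
Per kg fuel: N2 = O2*3.76*22.4 = 0.09591667*3.76*22.4 = 8.07849 Nm^3
Total per kg = 1.57733 + 1.14240 + 8.07849 = 10.79822 Nm^3
Total = 10.79822 * 4.8 = 51.83 Nm^3


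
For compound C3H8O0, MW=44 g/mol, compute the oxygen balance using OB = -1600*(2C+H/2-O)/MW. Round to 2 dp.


OB = -1600 * (2C + H/2 - O) / MW
Inner = 2*3 + 8/2 - 0 = 10.00
OB = -1600 * 10.00 / 44 = -363.64%


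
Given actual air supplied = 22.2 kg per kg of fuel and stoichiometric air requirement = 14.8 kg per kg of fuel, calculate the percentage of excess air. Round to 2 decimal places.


Excess air = actual - stoichiometric = 22.2 - 14.8 = 7.40 kg/kg fuel
Excess air % = (excess / stoich) * 100 = (7.40 / 14.8) * 100 = 50.00%


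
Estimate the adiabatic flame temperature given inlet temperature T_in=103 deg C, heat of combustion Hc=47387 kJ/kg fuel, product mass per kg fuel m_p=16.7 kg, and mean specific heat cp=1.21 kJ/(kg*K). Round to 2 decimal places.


T_ad = T_in + Hc / (m_p * cp)
Denominator = 16.7 * 1.21 = 20.2070
Temperature rise = 47387 / 20.2070 = 2345.08 K
T_ad = 103 + 2345.08 = 2448.08 deg C


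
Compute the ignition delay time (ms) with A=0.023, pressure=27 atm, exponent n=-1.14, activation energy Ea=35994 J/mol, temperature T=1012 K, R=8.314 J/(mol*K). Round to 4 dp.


tau = A * P^n * exp(Ea/(R*T))
P^n = 27^(-1.14) = 0.02334776
Ea/(R*T) = 35994/(8.314*1012) = 4.277988
exp(Ea/(R*T)) = 72.095251
tau = 0.023 * 0.02334776 * 72.095251 = 0.0387 ms


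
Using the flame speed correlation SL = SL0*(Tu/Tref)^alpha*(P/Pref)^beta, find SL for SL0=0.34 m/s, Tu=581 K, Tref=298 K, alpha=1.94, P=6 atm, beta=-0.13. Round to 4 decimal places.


SL = SL0 * (Tu/Tref)^alpha * (P/Pref)^beta
T ratio = 581/298 = 1.94966443
(T ratio)^alpha = 1.94966443^1.94 = 3.651927
(P/Pref)^beta = 6^(-0.13) = 0.792210
SL = 0.34 * 3.651927 * 0.792210 = 0.9837 m/s


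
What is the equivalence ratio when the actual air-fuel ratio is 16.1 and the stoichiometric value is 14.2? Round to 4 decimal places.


phi = AFR_stoich / AFR_actual
phi = 14.2 / 16.1 = 0.8820


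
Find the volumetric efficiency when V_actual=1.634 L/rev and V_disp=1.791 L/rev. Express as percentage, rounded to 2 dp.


eta_v = (V_actual / V_disp) * 100
Ratio = 1.634 / 1.791 = 0.9123
eta_v = 0.9123 * 100 = 91.23%


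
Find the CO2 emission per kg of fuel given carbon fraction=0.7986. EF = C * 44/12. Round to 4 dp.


EF = C_frac * (M_CO2 / M_C)
EF = 0.7986 * (44/12)
EF = 0.7986 * 3.666667 = 2.9282 kg_CO2/kg_fuel


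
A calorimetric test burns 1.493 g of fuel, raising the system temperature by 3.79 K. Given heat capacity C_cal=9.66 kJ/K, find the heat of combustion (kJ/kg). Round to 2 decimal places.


Hc = C_cal * delta_T / m_fuel
Q_released = 9.66 * 3.79 = 36.6114 kJ
m_fuel = 1.493 g = 1.493/1000 kg = 0.001493 kg
Hc = 36.6114 / 0.001493 = 24522.04 kJ/kg


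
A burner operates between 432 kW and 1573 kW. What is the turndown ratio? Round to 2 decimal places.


TDR = Q_max / Q_min
TDR = 1573 / 432 = 3.64


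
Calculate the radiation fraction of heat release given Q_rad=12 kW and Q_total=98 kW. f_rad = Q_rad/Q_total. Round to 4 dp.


f_rad = Q_rad / Q_total
f_rad = 12 / 98 = 0.1224


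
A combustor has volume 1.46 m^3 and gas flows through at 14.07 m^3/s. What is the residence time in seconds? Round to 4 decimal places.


tau = V / Q_flow
tau = 1.46 / 14.07 = 0.1038 s


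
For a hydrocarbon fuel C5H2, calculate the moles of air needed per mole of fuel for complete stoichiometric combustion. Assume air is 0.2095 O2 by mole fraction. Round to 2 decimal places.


Balanced combustion: C5H2 + 5.5 O2 -> 5 CO2 + 1 H2O
O2 needed = C + H/4 = 5 + 2/4 = 5.50 moles
Air moles = O2 / 0.2095 = 5.50 / 0.2095 = 26.25 moles air


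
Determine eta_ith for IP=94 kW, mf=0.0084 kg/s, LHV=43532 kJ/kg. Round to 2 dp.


eta_ith = (IP / (mf * LHV)) * 100
Denominator = 0.0084 * 43532 = 365.6688 kW
eta_ith = (94 / 365.6688) * 100 = 25.71%


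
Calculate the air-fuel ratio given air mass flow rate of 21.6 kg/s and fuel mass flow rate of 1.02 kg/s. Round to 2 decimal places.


AFR = m_air / m_fuel
AFR = 21.6 / 1.02 = 21.18


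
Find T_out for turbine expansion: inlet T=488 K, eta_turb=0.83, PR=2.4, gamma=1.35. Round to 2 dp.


T_out = T_in * (1 - eta * (1 - PR^(-(gamma-1)/gamma)))
Exponent = -(1.35-1)/1.35 = -0.25925926
PR^exp = 2.4^(-0.25925926) = 0.79694200
Factor = 1 - 0.83*(1 - 0.79694200) = 0.83146186
T_out = 488 * 0.83146186 = 405.75 K


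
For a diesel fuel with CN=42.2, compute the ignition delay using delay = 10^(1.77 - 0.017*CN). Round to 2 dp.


delay = 10^(1.77 - 0.017*CN)
Exponent = 1.77 - 0.017*42.2 = 1.0526
delay = 10^1.0526 = 11.29 ms


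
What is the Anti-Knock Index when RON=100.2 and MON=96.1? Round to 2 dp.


AKI = (RON + MON) / 2
AKI = (100.2 + 96.1) / 2
AKI = 196.3 / 2 = 98.15


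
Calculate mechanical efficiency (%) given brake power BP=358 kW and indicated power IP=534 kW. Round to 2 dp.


eta_mech = (BP / IP) * 100
Ratio = 358 / 534 = 0.6704
eta_mech = 0.6704 * 100 = 67.04%


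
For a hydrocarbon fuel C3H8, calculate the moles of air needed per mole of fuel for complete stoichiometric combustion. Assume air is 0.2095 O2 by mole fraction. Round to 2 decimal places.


Balanced combustion: C3H8 + 5 O2 -> 3 CO2 + 4 H2O
O2 needed = C + H/4 = 3 + 8/4 = 5.00 moles
Air moles = O2 / 0.2095 = 5.00 / 0.2095 = 23.87 moles air


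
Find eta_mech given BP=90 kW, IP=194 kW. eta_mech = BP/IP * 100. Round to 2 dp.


eta_mech = (BP / IP) * 100
Ratio = 90 / 194 = 0.4639
eta_mech = 0.4639 * 100 = 46.39%


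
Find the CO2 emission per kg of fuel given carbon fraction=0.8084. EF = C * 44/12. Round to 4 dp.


EF = C_frac * (M_CO2 / M_C)
EF = 0.8084 * (44/12)
EF = 0.8084 * 3.666667 = 2.9641 kg_CO2/kg_fuel


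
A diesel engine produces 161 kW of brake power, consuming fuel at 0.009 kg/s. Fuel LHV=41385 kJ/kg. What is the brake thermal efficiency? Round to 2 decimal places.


eta_BTE = (BP / (mf * LHV)) * 100
Denominator = 0.009 * 41385 = 372.4650 kW
eta_BTE = (161 / 372.4650) * 100 = 43.23%


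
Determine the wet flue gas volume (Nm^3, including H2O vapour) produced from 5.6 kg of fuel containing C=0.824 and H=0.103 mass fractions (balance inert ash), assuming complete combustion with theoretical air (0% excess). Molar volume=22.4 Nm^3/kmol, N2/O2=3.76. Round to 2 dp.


Per kg fuel: CO2 = (C/12 kmol)*22.4 = (0.824/12)*22.4 = 1.53813 Nm^3
Per kg fuel: H2O = (H/2 kmol)*22.4 = (0.103/2)*22.4 = 1.15360 Nm^3
O2 needed per kg fuel = C/12 + H/4 = 0.824/12 + 0.103/4 = 0.09441667 kmol
Per kg fuel: N2 = O2*3.76*22.4 = 0.09441667*3.76*22.4 = 7.95215 Nm^3
Total per kg = 1.53813 + 1.15360 + 7.95215 = 10.64388 Nm^3
Total = 10.64388 * 5.6 = 59.61 Nm^3


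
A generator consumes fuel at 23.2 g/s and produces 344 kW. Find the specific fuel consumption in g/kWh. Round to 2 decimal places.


SFC = (mf / BP) * 3600
Rate = 23.2 / 344 = 0.067442 g/(s*kW)
SFC = 0.067442 * 3600 = 242.79 g/kWh


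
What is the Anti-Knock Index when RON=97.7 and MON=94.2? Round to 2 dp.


AKI = (RON + MON) / 2
AKI = (97.7 + 94.2) / 2
AKI = 191.9 / 2 = 95.95


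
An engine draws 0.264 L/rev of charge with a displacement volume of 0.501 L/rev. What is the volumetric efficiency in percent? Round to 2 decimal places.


eta_v = (V_actual / V_disp) * 100
Ratio = 0.264 / 0.501 = 0.5269
eta_v = 0.5269 * 100 = 52.69%


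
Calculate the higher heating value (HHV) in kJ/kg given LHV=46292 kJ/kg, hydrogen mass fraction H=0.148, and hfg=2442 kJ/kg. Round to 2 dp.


HHV = LHV + hfg * 9 * H
Water addition = 2442 * 9 * 0.148 = 3252.744 kJ/kg
HHV = 46292 + 3252.744 = 49544.74 kJ/kg


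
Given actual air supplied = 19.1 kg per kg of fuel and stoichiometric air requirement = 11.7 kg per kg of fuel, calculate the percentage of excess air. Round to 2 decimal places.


Excess air = actual - stoichiometric = 19.1 - 11.7 = 7.40 kg/kg fuel
Excess air % = (excess / stoich) * 100 = (7.40 / 11.7) * 100 = 63.25%


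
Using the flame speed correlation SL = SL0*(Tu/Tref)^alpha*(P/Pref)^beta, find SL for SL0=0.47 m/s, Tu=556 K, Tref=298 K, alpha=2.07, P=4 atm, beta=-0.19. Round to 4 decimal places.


SL = SL0 * (Tu/Tref)^alpha * (P/Pref)^beta
T ratio = 556/298 = 1.86577181
(T ratio)^alpha = 1.86577181^2.07 = 3.636446
(P/Pref)^beta = 4^(-0.19) = 0.768438
SL = 0.47 * 3.636446 * 0.768438 = 1.3134 m/s


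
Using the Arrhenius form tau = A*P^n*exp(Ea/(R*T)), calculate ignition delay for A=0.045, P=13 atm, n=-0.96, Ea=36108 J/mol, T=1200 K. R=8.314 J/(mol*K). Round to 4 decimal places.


tau = A * P^n * exp(Ea/(R*T))
P^n = 13^(-0.96) = 0.08523430
Ea/(R*T) = 36108/(8.314*1200) = 3.619197
exp(Ea/(R*T)) = 37.307580
tau = 0.045 * 0.08523430 * 37.307580 = 0.1431 ms


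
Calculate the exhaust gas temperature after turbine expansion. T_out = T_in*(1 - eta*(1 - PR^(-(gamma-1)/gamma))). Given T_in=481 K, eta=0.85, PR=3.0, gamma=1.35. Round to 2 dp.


T_out = T_in * (1 - eta * (1 - PR^(-(gamma-1)/gamma)))
Exponent = -(1.35-1)/1.35 = -0.25925926
PR^exp = 3.0^(-0.25925926) = 0.75214556
Factor = 1 - 0.85*(1 - 0.75214556) = 0.78932373
T_out = 481 * 0.78932373 = 379.66 K


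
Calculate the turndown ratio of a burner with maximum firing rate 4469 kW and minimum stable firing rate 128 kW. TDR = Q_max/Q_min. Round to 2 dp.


TDR = Q_max / Q_min
TDR = 4469 / 128 = 34.91


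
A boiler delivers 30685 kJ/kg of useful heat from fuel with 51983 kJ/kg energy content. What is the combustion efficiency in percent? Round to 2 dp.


Efficiency = (Q_useful / Q_fuel) * 100
Efficiency = (30685 / 51983) * 100
Efficiency = 0.5903 * 100 = 59.03%


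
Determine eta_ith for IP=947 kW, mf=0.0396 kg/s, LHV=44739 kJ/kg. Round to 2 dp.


eta_ith = (IP / (mf * LHV)) * 100
Denominator = 0.0396 * 44739 = 1771.6644 kW
eta_ith = (947 / 1771.6644) * 100 = 53.45%


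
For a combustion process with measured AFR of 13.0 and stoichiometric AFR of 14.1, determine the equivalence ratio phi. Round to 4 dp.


phi = AFR_stoich / AFR_actual
phi = 14.1 / 13.0 = 1.0846


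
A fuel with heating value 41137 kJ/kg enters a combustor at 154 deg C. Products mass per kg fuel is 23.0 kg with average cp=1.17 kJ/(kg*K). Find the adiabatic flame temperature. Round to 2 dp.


T_ad = T_in + Hc / (m_p * cp)
Denominator = 23.0 * 1.17 = 26.9100
Temperature rise = 41137 / 26.9100 = 1528.69 K
T_ad = 154 + 1528.69 = 1682.69 deg C


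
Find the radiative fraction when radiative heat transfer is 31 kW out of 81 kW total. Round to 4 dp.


f_rad = Q_rad / Q_total
f_rad = 31 / 81 = 0.3827


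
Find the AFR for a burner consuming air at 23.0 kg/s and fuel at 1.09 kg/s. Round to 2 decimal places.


AFR = m_air / m_fuel
AFR = 23.0 / 1.09 = 21.10


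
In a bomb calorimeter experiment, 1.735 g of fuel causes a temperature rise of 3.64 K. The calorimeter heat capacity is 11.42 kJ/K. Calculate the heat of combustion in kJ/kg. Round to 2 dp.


Hc = C_cal * delta_T / m_fuel
Q_released = 11.42 * 3.64 = 41.5688 kJ
m_fuel = 1.735 g = 1.735/1000 kg = 0.001735 kg
Hc = 41.5688 / 0.001735 = 23958.96 kJ/kg


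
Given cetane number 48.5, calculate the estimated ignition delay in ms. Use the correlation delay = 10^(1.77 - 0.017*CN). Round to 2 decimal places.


delay = 10^(1.77 - 0.017*CN)
Exponent = 1.77 - 0.017*48.5 = 0.9455
delay = 10^0.9455 = 8.82 ms


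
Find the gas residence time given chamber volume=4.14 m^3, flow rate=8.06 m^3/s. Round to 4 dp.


tau = V / Q_flow
tau = 4.14 / 8.06 = 0.5136 s


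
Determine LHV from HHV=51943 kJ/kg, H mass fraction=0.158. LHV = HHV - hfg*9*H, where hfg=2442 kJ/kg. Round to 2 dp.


LHV = HHV - hfg * 9 * H
Water correction = 2442 * 9 * 0.158 = 3472.524 kJ/kg
LHV = 51943 - 3472.524 = 48470.48 kJ/kg


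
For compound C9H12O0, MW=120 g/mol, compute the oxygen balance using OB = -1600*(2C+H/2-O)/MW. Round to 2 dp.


OB = -1600 * (2C + H/2 - O) / MW
Inner = 2*9 + 12/2 - 0 = 24.00
OB = -1600 * 24.00 / 120 = -320.00%


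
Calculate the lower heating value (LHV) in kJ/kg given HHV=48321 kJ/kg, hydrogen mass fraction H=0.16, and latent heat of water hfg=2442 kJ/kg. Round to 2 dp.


LHV = HHV - hfg * 9 * H
Water correction = 2442 * 9 * 0.16 = 3516.480 kJ/kg
LHV = 48321 - 3516.480 = 44804.52 kJ/kg


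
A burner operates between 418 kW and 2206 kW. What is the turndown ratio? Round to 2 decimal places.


TDR = Q_max / Q_min
TDR = 2206 / 418 = 5.28


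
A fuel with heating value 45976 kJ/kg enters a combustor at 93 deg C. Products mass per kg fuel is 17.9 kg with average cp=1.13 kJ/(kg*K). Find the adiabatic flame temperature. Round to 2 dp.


T_ad = T_in + Hc / (m_p * cp)
Denominator = 17.9 * 1.13 = 20.2270
Temperature rise = 45976 / 20.2270 = 2273.00 K
T_ad = 93 + 2273.00 = 2366.00 deg C


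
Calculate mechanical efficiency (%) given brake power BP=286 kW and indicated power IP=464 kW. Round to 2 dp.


eta_mech = (BP / IP) * 100
Ratio = 286 / 464 = 0.6164
eta_mech = 0.6164 * 100 = 61.64%


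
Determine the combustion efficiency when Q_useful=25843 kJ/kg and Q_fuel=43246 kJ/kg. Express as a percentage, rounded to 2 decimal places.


Efficiency = (Q_useful / Q_fuel) * 100
Efficiency = (25843 / 43246) * 100
Efficiency = 0.5976 * 100 = 59.76%
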